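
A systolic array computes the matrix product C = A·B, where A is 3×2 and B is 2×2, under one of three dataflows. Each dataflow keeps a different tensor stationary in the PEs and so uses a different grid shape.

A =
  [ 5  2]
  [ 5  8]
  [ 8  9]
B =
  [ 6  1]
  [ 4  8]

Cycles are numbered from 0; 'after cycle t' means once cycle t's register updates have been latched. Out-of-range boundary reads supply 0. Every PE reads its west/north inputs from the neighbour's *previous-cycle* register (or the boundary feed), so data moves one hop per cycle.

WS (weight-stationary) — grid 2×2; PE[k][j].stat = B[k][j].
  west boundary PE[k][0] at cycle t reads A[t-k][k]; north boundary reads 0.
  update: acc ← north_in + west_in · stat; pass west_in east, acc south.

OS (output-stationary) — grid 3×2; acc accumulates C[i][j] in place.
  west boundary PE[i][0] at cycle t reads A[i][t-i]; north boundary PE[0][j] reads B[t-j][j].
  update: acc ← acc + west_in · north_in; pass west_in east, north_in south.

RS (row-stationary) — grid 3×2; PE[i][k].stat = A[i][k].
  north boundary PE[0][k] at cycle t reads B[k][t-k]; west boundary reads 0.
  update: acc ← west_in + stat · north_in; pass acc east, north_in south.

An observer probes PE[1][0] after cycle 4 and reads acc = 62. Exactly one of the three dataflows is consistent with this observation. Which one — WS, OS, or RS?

dataflow = OS

— WS: 2×2; PE[1][0] trace:
  c0 r1c0: 0 / 0 / 0
  c1 r1c0: 38 / 2 / 38
  c2 r1c0: 62 / 8 / 62
  c3 r1c0: 84 / 9 / 84
  c4 r1c0: 0 / 0 / 0
— OS: 3×2; PE[1][0] trace:
  c0 r1c0: 0 / 0 / 0
  c1 r1c0: 30 / 5 / 6
  c2 r1c0: 62 / 8 / 4
  c3 r1c0: 62 / 0 / 0
  c4 r1c0: 62 / 0 / 0
— RS: 3×2; PE[1][0] trace:
  c0 r1c0: 0 / 0 / 0
  c1 r1c0: 30 / 30 / 6
  c2 r1c0: 5 / 5 / 1
  c3 r1c0: 0 / 0 / 0
  c4 r1c0: 0 / 0 / 0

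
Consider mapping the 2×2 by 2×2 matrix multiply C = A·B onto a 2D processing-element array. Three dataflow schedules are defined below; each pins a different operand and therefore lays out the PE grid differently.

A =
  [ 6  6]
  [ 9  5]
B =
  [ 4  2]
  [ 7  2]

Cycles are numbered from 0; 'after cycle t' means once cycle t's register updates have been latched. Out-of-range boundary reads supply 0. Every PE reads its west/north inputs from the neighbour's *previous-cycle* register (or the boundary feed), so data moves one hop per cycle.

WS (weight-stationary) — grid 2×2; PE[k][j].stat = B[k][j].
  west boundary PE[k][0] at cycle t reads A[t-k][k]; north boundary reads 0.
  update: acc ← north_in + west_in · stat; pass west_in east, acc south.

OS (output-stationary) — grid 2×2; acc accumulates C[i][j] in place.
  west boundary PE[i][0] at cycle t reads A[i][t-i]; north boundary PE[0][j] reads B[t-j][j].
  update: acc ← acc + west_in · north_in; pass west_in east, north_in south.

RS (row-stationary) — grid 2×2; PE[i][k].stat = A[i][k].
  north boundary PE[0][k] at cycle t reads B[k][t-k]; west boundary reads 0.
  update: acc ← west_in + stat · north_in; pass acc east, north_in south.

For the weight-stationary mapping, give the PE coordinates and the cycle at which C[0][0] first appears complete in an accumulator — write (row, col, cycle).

(row, col, cycle) = (1, 0, 1)

WS — PE[1][0] is where C[0][0] collects:
  t=0 PE[1][0]: acc=0 h=0 v=0
  t=1 PE[1][0]: acc=66 h=6 v=66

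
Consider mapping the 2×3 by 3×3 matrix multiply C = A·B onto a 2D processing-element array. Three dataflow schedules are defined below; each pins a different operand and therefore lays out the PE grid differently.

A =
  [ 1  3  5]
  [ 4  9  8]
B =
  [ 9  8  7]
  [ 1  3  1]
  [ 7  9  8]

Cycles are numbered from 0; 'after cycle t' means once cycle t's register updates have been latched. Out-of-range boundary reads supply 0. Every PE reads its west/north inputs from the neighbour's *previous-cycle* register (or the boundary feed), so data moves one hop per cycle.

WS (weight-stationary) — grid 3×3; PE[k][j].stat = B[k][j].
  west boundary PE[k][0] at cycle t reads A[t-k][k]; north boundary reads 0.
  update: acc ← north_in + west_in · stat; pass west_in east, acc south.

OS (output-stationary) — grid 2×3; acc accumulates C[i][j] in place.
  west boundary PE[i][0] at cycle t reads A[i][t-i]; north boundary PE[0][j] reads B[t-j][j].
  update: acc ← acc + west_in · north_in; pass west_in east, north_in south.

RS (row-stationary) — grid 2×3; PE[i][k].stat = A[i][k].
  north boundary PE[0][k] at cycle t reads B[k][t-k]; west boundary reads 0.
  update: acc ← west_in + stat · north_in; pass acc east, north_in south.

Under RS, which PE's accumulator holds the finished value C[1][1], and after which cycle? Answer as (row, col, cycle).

RS — PE[1][2] is where C[1][1] collects:
  c0 r1c2: 0 / 0 / 0
  c1 r1c2: 0 / 0 / 0
  c2 r1c2: 0 / 0 / 0
  c3 r1c2: 101 / 101 / 7
  c4 r1c2: 131 / 131 / 9

(row, col, cycle) = (1, 2, 4)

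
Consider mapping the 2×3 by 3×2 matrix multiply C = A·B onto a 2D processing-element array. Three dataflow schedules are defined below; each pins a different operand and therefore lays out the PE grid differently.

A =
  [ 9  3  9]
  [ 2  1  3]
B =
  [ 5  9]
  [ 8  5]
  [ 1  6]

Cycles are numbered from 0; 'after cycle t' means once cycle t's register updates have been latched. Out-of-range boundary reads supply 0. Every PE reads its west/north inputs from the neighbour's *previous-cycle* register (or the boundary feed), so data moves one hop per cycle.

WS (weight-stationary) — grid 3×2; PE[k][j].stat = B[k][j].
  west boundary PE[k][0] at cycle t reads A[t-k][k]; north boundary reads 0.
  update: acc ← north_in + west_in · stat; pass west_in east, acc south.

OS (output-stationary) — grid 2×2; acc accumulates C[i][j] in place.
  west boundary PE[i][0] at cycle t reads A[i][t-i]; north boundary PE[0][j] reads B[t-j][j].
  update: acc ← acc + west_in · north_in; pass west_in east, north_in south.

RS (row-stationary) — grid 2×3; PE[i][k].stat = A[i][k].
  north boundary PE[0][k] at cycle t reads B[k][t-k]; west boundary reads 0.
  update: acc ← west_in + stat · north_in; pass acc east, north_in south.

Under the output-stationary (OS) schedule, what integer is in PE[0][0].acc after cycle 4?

OS (2×2). Following PE[0][0] plus its west/north inputs:
  0: (0,0).acc=45  regs=<9,5>
  1: (0,0).acc=69  regs=<3,8>
  2: (0,0).acc=78  regs=<9,1>
  3: (0,0).acc=78  regs=<0,0>
  4: (0,0).acc=78  regs=<0,0>

PE[0][0].acc = 78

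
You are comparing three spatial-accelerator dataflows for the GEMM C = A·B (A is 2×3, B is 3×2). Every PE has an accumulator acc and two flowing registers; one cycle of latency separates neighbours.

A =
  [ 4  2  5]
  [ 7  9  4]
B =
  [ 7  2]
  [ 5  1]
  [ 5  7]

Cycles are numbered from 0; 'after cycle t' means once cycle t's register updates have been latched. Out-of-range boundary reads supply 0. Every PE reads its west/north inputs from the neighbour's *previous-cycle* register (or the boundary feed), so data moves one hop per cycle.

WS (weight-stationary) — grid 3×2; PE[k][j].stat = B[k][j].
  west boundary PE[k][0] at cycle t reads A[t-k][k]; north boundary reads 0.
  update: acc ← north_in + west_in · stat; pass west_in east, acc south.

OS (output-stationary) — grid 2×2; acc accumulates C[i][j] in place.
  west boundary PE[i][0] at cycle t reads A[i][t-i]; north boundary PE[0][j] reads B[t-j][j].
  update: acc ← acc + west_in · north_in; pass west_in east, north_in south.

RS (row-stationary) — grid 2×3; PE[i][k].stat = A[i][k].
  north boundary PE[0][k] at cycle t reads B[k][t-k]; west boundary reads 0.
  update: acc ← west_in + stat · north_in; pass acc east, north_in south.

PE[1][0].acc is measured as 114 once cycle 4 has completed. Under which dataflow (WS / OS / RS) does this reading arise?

dataflow = OS

— WS: 3×2; PE[1][0] trace:
  step 0 · PE1,0: acc=0; fwd→0 fwd↓0
  step 1 · PE1,0: acc=38; fwd→2 fwd↓38
  step 2 · PE1,0: acc=94; fwd→9 fwd↓94
  step 3 · PE1,0: acc=0; fwd→0 fwd↓0
  step 4 · PE1,0: acc=0; fwd→0 fwd↓0
— OS: 2×2; PE[1][0] trace:
  step 0 · PE1,0: acc=0; fwd→0 fwd↓0
  step 1 · PE1,0: acc=49; fwd→7 fwd↓7
  step 2 · PE1,0: acc=94; fwd→9 fwd↓5
  step 3 · PE1,0: acc=114; fwd→4 fwd↓5
  step 4 · PE1,0: acc=114; fwd→0 fwd↓0
— RS: 2×3; PE[1][0] trace:
  step 0 · PE1,0: acc=0; fwd→0 fwd↓0
  step 1 · PE1,0: acc=49; fwd→49 fwd↓7
  step 2 · PE1,0: acc=14; fwd→14 fwd↓2
  step 3 · PE1,0: acc=0; fwd→0 fwd↓0
  step 4 · PE1,0: acc=0; fwd→0 fwd↓0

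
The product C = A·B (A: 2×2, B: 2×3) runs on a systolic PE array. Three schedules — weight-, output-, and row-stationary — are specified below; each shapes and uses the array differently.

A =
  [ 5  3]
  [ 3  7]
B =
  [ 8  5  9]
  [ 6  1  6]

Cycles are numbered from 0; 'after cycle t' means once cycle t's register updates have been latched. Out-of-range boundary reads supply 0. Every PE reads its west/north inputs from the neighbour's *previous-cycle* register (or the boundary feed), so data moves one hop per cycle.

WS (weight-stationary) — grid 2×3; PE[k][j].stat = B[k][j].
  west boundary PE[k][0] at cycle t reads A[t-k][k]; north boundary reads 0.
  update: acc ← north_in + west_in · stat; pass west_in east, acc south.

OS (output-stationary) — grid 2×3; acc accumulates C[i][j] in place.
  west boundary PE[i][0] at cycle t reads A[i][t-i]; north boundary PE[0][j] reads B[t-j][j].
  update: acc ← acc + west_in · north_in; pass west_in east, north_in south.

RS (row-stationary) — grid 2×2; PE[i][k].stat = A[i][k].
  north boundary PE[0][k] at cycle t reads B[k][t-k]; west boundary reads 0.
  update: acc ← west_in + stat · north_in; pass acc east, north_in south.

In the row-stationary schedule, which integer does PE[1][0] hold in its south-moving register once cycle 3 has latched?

RS on a 2×2 grid — tracing PE[1][0] and its feeders:
  t=0 PE[0][0]: acc=40 h=40 v=8
  t=0 PE[1][0]: acc=0 h=0 v=0
  t=1 PE[0][0]: acc=25 h=25 v=5
  t=1 PE[1][0]: acc=24 h=24 v=8
  t=2 PE[0][0]: acc=45 h=45 v=9
  t=2 PE[1][0]: acc=15 h=15 v=5
  t=3 PE[0][0]: acc=0 h=0 v=0
  t=3 PE[1][0]: acc=27 h=27 v=9

register = 9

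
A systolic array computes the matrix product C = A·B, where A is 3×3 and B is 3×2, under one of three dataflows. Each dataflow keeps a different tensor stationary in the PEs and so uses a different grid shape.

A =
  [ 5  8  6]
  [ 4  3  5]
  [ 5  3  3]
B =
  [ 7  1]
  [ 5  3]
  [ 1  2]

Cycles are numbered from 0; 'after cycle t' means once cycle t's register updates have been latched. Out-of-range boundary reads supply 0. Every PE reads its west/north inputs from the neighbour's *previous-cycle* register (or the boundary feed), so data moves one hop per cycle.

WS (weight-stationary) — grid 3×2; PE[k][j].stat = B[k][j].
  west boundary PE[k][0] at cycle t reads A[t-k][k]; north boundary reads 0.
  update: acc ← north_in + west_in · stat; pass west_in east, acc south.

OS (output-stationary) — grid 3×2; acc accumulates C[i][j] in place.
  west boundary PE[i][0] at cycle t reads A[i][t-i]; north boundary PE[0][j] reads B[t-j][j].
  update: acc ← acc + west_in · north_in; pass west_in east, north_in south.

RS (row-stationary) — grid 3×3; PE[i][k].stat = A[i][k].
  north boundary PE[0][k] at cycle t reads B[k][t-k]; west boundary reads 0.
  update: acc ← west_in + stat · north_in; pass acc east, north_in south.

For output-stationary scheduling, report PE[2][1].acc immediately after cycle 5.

PE[2][1].acc = 20

OS 3×2: PE[2][1] cycle-by-cycle (with neighbour feeds):
  [0] (1,1) acc=0 (h:0 v:0)
  [0] (2,0) acc=0 (h:0 v:0)
  [0] (2,1) acc=0 (h:0 v:0)
  [1] (1,1) acc=0 (h:0 v:0)
  [1] (2,0) acc=0 (h:0 v:0)
  [1] (2,1) acc=0 (h:0 v:0)
  [2] (1,1) acc=4 (h:4 v:1)
  [2] (2,0) acc=35 (h:5 v:7)
  [2] (2,1) acc=0 (h:0 v:0)
  [3] (1,1) acc=13 (h:3 v:3)
  [3] (2,0) acc=50 (h:3 v:5)
  [3] (2,1) acc=5 (h:5 v:1)
  [4] (1,1) acc=23 (h:5 v:2)
  [4] (2,0) acc=53 (h:3 v:1)
  [4] (2,1) acc=14 (h:3 v:3)
  [5] (1,1) acc=23 (h:0 v:0)
  [5] (2,0) acc=53 (h:0 v:0)
  [5] (2,1) acc=20 (h:3 v:2)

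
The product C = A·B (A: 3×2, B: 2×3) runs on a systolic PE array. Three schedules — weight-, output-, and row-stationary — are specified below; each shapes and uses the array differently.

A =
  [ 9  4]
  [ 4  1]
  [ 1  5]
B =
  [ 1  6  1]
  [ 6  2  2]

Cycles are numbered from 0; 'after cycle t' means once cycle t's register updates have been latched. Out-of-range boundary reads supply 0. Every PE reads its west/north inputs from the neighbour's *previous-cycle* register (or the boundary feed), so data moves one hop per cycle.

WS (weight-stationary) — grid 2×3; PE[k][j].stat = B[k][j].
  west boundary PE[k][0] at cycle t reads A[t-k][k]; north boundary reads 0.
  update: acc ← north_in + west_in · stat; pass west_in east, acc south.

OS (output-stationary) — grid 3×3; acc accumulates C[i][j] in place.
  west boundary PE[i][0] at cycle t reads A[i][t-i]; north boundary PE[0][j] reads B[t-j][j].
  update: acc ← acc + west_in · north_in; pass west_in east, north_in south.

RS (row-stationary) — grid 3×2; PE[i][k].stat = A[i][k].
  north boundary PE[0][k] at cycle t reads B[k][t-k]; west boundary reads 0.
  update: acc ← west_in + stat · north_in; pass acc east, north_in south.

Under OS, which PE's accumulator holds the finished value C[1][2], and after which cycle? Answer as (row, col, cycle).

(row, col, cycle) = (1, 2, 4)

OS — PE[1][2] is where C[1][2] collects:
  0: (1,2).acc=0  regs=<0,0>
  1: (1,2).acc=0  regs=<0,0>
  2: (1,2).acc=0  regs=<0,0>
  3: (1,2).acc=4  regs=<4,1>
  4: (1,2).acc=6  regs=<1,2>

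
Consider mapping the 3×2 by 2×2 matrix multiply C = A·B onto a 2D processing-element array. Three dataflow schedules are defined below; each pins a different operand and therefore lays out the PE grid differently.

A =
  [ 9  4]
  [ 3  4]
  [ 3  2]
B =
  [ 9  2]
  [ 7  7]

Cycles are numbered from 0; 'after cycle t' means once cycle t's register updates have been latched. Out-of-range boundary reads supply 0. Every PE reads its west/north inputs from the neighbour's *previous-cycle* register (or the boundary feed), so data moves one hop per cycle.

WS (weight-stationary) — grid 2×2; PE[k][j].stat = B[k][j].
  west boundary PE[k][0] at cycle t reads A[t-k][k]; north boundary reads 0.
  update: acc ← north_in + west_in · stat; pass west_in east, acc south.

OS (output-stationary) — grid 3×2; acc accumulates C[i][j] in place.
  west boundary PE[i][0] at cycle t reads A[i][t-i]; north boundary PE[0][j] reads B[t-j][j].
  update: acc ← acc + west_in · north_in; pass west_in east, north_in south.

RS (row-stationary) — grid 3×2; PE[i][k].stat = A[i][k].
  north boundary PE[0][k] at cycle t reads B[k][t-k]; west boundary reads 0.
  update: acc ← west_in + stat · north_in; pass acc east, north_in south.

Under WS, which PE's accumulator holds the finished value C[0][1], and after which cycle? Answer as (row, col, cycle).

WS — PE[1][1] is where C[0][1] collects:
  step 0 · PE1,1: acc=0; fwd→0 fwd↓0
  step 1 · PE1,1: acc=0; fwd→0 fwd↓0
  step 2 · PE1,1: acc=46; fwd→4 fwd↓46

(row, col, cycle) = (1, 1, 2)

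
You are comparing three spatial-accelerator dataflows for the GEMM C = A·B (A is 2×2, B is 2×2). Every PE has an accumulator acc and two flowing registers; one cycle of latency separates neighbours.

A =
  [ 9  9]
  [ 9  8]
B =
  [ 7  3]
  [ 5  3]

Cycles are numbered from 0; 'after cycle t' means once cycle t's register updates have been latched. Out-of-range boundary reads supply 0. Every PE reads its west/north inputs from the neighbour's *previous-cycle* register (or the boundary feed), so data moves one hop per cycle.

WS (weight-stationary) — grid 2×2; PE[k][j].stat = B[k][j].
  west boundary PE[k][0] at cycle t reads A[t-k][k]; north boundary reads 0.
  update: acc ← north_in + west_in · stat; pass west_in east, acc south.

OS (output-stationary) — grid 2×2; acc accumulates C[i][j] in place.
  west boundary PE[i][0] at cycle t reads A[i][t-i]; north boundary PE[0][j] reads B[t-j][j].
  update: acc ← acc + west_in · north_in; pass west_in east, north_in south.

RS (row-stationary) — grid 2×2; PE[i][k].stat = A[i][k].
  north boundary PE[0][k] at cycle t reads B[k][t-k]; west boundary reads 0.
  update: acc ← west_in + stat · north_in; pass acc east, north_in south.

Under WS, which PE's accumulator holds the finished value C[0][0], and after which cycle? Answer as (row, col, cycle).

(row, col, cycle) = (1, 0, 1)

WS: C[0][0] accumulates in PE[1][0]:
  after 0 — PE[1][0] acc=0, pass-E 0, pass-S 0
  after 1 — PE[1][0] acc=108, pass-E 9, pass-S 108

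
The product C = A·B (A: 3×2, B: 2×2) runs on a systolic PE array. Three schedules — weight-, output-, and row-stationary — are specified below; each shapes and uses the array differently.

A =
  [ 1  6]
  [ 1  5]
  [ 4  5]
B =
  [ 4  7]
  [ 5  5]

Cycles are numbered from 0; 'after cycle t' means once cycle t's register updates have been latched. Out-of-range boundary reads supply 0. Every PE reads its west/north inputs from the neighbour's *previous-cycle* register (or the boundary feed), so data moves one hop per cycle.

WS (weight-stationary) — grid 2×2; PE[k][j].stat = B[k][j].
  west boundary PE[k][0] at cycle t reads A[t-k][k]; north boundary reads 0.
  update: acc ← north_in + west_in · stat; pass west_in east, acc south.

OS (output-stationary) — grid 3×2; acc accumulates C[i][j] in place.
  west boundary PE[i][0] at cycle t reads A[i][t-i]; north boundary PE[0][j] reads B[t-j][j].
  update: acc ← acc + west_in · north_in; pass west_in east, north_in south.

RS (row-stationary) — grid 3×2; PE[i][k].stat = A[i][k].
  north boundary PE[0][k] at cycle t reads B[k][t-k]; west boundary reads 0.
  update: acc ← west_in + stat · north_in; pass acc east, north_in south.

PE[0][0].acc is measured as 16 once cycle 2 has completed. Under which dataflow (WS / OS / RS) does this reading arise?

dataflow = WS

Under WS (2×2), PE[0][0]:
  @0  [0,0]  acc 4  |  →1  ↓4
  @1  [0,0]  acc 4  |  →1  ↓4
  @2  [0,0]  acc 16  |  →4  ↓16
Under OS (3×2), PE[0][0]:
  @0  [0,0]  acc 4  |  →1  ↓4
  @1  [0,0]  acc 34  |  →6  ↓5
  @2  [0,0]  acc 34  |  →0  ↓0
Under RS (3×2), PE[0][0]:
  @0  [0,0]  acc 4  |  →4  ↓4
  @1  [0,0]  acc 7  |  →7  ↓7
  @2  [0,0]  acc 0  |  →0  ↓0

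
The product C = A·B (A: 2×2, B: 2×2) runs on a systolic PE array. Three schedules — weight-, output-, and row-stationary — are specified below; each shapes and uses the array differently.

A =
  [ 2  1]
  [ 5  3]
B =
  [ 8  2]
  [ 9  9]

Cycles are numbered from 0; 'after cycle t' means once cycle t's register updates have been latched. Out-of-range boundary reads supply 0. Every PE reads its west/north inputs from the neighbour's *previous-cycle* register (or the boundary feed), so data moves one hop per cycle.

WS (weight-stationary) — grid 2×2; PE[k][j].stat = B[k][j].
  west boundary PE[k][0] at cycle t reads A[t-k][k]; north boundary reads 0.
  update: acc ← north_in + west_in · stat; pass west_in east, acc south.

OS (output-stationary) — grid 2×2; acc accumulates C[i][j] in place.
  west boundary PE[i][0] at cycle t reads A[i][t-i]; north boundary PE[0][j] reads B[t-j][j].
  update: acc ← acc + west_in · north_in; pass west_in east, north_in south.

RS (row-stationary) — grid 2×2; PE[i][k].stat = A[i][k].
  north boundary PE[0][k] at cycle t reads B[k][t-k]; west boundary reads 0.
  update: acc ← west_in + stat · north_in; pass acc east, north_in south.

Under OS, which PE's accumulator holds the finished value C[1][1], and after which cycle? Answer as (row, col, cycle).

Under OS, C[1][1] lands at PE[1][1]:
  [0] (1,1) acc=0 (h:0 v:0)
  [1] (1,1) acc=0 (h:0 v:0)
  [2] (1,1) acc=10 (h:5 v:2)
  [3] (1,1) acc=37 (h:3 v:9)

(row, col, cycle) = (1, 1, 3)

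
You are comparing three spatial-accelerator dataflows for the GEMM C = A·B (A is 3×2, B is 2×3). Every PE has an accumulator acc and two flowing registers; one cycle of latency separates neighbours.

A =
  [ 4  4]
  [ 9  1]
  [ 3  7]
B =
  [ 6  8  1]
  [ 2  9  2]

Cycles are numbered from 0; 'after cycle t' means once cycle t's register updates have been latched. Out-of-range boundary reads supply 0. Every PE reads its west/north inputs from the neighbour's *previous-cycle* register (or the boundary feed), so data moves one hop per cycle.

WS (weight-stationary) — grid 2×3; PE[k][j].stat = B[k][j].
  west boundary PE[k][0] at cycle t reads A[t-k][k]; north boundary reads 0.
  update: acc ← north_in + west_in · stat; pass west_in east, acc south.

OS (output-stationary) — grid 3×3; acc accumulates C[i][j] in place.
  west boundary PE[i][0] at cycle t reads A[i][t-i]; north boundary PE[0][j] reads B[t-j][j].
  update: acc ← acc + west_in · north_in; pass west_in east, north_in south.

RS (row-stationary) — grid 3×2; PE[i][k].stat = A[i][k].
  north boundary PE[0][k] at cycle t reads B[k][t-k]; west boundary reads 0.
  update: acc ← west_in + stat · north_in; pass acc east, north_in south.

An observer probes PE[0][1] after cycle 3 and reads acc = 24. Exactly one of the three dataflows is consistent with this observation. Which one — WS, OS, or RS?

dataflow = WS

WS (2×3 grid), PE[0][1]:
  0: (0,1).acc=0  regs=<0,0>
  1: (0,1).acc=32  regs=<4,32>
  2: (0,1).acc=72  regs=<9,72>
  3: (0,1).acc=24  regs=<3,24>
OS (3×3 grid), PE[0][1]:
  0: (0,1).acc=0  regs=<0,0>
  1: (0,1).acc=32  regs=<4,8>
  2: (0,1).acc=68  regs=<4,9>
  3: (0,1).acc=68  regs=<0,0>
RS (3×2 grid), PE[0][1]:
  0: (0,1).acc=0  regs=<0,0>
  1: (0,1).acc=32  regs=<32,2>
  2: (0,1).acc=68  regs=<68,9>
  3: (0,1).acc=12  regs=<12,2>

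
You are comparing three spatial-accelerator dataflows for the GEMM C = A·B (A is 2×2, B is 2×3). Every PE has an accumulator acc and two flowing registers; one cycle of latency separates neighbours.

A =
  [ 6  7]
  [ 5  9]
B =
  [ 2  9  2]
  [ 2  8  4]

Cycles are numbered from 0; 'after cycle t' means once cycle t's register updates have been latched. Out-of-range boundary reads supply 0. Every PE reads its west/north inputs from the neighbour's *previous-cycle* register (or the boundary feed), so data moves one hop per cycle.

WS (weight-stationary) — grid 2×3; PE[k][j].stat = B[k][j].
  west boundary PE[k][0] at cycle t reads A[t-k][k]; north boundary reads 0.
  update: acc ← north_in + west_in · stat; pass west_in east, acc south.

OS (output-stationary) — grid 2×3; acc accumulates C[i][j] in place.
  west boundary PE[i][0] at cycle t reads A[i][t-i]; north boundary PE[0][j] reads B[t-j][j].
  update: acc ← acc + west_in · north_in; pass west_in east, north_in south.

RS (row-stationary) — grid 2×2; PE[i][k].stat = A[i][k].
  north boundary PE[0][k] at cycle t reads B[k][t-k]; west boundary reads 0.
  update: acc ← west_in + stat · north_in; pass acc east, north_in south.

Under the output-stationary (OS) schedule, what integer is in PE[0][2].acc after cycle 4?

OS 2×3: PE[0][2] cycle-by-cycle (with neighbour feeds):
  0: (0,1).acc=0  regs=<0,0>
  0: (0,2).acc=0  regs=<0,0>
  1: (0,1).acc=54  regs=<6,9>
  1: (0,2).acc=0  regs=<0,0>
  2: (0,1).acc=110  regs=<7,8>
  2: (0,2).acc=12  regs=<6,2>
  3: (0,1).acc=110  regs=<0,0>
  3: (0,2).acc=40  regs=<7,4>
  4: (0,1).acc=110  regs=<0,0>
  4: (0,2).acc=40  regs=<0,0>

PE[0][2].acc = 40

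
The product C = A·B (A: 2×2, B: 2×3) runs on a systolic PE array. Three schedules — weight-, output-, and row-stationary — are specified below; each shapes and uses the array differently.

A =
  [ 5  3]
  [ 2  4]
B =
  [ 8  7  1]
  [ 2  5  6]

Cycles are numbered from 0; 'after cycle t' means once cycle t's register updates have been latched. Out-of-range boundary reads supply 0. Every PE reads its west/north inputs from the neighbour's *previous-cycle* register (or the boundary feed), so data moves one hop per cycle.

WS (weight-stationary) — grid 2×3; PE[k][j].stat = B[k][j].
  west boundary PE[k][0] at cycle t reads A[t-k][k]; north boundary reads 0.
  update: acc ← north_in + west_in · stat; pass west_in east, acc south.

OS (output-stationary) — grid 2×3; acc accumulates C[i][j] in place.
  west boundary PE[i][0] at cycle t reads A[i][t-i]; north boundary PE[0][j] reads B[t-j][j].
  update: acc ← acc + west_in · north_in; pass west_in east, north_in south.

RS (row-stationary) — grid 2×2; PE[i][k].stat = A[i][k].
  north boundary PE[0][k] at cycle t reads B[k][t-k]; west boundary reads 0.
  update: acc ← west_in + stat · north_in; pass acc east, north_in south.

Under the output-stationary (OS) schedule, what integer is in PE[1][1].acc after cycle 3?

PE[1][1].acc = 34

OS on a 2×3 grid — tracing PE[1][1] and its feeders:
  after 0 — PE[0][1] acc=0, pass-E 0, pass-S 0
  after 0 — PE[1][0] acc=0, pass-E 0, pass-S 0
  after 0 — PE[1][1] acc=0, pass-E 0, pass-S 0
  after 1 — PE[0][1] acc=35, pass-E 5, pass-S 7
  after 1 — PE[1][0] acc=16, pass-E 2, pass-S 8
  after 1 — PE[1][1] acc=0, pass-E 0, pass-S 0
  after 2 — PE[0][1] acc=50, pass-E 3, pass-S 5
  after 2 — PE[1][0] acc=24, pass-E 4, pass-S 2
  after 2 — PE[1][1] acc=14, pass-E 2, pass-S 7
  after 3 — PE[0][1] acc=50, pass-E 0, pass-S 0
  after 3 — PE[1][0] acc=24, pass-E 0, pass-S 0
  after 3 — PE[1][1] acc=34, pass-E 4, pass-S 5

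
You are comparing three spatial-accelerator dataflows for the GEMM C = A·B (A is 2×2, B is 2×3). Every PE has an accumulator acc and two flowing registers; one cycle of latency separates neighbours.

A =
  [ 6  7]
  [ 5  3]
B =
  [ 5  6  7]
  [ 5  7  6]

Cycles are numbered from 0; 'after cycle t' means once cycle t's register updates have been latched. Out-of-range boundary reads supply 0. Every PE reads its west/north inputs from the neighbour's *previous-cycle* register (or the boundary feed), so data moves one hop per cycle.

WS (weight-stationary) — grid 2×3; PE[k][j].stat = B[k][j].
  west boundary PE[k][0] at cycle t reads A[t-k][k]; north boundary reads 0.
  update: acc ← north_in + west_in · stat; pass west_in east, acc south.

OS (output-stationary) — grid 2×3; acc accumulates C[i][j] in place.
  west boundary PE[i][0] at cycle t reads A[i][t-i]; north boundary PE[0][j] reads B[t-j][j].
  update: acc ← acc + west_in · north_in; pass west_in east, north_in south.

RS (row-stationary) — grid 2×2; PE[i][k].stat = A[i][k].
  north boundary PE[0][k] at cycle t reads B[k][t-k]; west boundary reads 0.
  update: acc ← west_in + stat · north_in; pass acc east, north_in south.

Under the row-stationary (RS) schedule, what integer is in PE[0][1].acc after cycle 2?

PE[0][1].acc = 85

RS 2×2: PE[0][1] cycle-by-cycle (with neighbour feeds):
  c0 r0c0: 30 / 30 / 5
  c0 r0c1: 0 / 0 / 0
  c1 r0c0: 36 / 36 / 6
  c1 r0c1: 65 / 65 / 5
  c2 r0c0: 42 / 42 / 7
  c2 r0c1: 85 / 85 / 7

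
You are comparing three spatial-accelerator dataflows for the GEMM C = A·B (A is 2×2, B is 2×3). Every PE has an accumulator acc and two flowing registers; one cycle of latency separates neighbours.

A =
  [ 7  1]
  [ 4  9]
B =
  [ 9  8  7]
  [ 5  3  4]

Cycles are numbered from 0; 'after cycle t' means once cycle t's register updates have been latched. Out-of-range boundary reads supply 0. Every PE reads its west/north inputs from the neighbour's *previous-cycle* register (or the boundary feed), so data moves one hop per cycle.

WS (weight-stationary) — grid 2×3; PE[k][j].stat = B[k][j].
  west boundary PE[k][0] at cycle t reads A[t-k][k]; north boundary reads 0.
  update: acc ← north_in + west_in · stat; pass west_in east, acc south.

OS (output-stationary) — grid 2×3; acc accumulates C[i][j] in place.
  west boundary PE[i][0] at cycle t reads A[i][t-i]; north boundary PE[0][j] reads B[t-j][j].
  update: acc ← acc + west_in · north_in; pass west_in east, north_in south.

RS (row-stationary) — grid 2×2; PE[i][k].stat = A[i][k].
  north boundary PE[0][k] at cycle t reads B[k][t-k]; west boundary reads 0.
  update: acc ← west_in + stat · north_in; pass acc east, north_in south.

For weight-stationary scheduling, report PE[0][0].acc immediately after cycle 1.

WS on a 2×3 grid — tracing PE[0][0] and its feeders:
  step 0 · PE0,0: acc=63; fwd→7 fwd↓63
  step 1 · PE0,0: acc=36; fwd→4 fwd↓36

PE[0][0].acc = 36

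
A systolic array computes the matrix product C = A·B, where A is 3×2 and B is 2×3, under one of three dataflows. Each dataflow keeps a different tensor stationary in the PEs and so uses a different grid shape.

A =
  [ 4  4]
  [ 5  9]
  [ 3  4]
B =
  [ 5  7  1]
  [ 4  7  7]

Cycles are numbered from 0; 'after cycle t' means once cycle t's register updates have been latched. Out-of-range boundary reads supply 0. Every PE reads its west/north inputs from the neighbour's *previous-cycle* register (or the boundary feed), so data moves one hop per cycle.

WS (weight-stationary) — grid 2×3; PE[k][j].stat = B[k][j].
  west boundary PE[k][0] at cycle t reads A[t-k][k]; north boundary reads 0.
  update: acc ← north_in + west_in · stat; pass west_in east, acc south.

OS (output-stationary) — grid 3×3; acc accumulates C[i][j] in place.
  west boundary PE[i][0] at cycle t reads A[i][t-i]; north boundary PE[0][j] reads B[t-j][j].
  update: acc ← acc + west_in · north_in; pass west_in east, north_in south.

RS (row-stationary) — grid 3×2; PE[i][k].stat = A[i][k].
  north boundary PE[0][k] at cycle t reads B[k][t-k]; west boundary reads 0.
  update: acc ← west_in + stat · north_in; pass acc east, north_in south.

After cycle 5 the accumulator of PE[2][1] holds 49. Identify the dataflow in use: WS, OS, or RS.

dataflow = OS

— WS: 2×3 array has no PE[2][1].
Under OS (3×3), PE[2][1]:
  @0  [2,1]  acc 0  |  →0  ↓0
  @1  [2,1]  acc 0  |  →0  ↓0
  @2  [2,1]  acc 0  |  →0  ↓0
  @3  [2,1]  acc 21  |  →3  ↓7
  @4  [2,1]  acc 49  |  →4  ↓7
  @5  [2,1]  acc 49  |  →0  ↓0
Under RS (3×2), PE[2][1]:
  @0  [2,1]  acc 0  |  →0  ↓0
  @1  [2,1]  acc 0  |  →0  ↓0
  @2  [2,1]  acc 0  |  →0  ↓0
  @3  [2,1]  acc 31  |  →31  ↓4
  @4  [2,1]  acc 49  |  →49  ↓7
  @5  [2,1]  acc 31  |  →31  ↓7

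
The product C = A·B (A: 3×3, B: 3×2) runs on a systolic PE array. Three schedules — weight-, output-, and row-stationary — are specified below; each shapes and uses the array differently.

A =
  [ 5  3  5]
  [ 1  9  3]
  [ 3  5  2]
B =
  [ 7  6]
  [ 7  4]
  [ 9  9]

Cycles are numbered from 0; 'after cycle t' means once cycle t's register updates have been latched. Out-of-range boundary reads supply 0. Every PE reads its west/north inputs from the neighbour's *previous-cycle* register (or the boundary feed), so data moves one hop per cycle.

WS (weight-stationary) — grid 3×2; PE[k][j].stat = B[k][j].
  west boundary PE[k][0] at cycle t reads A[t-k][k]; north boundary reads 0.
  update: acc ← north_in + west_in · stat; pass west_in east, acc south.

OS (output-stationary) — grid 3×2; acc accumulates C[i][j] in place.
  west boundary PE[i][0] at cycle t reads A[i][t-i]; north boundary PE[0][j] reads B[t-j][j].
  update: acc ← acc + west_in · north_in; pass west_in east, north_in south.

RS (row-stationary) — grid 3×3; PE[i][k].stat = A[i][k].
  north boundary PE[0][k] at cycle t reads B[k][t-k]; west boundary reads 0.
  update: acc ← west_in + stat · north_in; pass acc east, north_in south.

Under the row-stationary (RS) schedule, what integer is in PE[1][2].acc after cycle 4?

PE[1][2].acc = 69

RS (3×3). Following PE[1][2] plus its west/north inputs:
  [0] (0,2) acc=0 (h:0 v:0)
  [0] (1,1) acc=0 (h:0 v:0)
  [0] (1,2) acc=0 (h:0 v:0)
  [1] (0,2) acc=0 (h:0 v:0)
  [1] (1,1) acc=0 (h:0 v:0)
  [1] (1,2) acc=0 (h:0 v:0)
  [2] (0,2) acc=101 (h:101 v:9)
  [2] (1,1) acc=70 (h:70 v:7)
  [2] (1,2) acc=0 (h:0 v:0)
  [3] (0,2) acc=87 (h:87 v:9)
  [3] (1,1) acc=42 (h:42 v:4)
  [3] (1,2) acc=97 (h:97 v:9)
  [4] (0,2) acc=0 (h:0 v:0)
  [4] (1,1) acc=0 (h:0 v:0)
  [4] (1,2) acc=69 (h:69 v:9)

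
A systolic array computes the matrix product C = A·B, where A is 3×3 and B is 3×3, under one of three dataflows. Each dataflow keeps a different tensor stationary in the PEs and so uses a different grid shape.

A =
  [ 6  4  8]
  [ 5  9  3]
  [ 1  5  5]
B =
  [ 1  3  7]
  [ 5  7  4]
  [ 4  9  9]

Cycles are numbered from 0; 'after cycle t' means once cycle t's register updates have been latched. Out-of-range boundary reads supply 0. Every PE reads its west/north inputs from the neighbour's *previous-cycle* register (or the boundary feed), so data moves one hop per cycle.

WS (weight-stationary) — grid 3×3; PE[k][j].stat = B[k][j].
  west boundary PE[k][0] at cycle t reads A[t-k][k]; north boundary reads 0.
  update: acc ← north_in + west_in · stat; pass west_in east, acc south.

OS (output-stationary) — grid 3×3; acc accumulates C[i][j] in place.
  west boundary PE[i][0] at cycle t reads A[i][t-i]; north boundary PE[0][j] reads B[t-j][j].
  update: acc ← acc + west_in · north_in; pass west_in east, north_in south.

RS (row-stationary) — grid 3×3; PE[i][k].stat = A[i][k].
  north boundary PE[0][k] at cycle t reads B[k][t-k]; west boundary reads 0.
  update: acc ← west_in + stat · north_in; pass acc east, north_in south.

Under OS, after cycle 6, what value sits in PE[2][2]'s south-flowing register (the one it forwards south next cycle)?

register = 9

OS (3×3). Following PE[2][2] plus its west/north inputs:
  @0  [1,2]  acc 0  |  →0  ↓0
  @0  [2,1]  acc 0  |  →0  ↓0
  @0  [2,2]  acc 0  |  →0  ↓0
  @1  [1,2]  acc 0  |  →0  ↓0
  @1  [2,1]  acc 0  |  →0  ↓0
  @1  [2,2]  acc 0  |  →0  ↓0
  @2  [1,2]  acc 0  |  →0  ↓0
  @2  [2,1]  acc 0  |  →0  ↓0
  @2  [2,2]  acc 0  |  →0  ↓0
  @3  [1,2]  acc 35  |  →5  ↓7
  @3  [2,1]  acc 3  |  →1  ↓3
  @3  [2,2]  acc 0  |  →0  ↓0
  @4  [1,2]  acc 71  |  →9  ↓4
  @4  [2,1]  acc 38  |  →5  ↓7
  @4  [2,2]  acc 7  |  →1  ↓7
  @5  [1,2]  acc 98  |  →3  ↓9
  @5  [2,1]  acc 83  |  →5  ↓9
  @5  [2,2]  acc 27  |  →5  ↓4
  @6  [1,2]  acc 98  |  →0  ↓0
  @6  [2,1]  acc 83  |  →0  ↓0
  @6  [2,2]  acc 72  |  →5  ↓9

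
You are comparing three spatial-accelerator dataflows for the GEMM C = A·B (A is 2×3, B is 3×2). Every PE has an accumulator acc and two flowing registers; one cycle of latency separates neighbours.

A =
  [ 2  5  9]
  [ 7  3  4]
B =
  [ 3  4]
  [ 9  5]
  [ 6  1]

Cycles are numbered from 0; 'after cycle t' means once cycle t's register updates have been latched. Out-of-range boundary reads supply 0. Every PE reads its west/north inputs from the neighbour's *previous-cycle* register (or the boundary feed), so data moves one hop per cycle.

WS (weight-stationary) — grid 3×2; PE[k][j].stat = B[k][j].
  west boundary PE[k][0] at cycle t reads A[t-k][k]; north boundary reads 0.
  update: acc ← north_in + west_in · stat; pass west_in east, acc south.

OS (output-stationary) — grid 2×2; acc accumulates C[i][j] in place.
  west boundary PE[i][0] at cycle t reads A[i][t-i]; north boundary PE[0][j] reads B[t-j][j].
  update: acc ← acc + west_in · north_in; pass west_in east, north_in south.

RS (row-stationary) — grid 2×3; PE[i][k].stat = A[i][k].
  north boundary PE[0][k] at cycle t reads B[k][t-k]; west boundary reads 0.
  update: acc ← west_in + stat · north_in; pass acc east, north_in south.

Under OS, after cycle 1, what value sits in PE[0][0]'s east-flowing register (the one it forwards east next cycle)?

register = 5

Tracing OS — 2×2 array, target PE[0][0]:
  t=0 PE[0][0]: acc=6 h=2 v=3
  t=1 PE[0][0]: acc=51 h=5 v=9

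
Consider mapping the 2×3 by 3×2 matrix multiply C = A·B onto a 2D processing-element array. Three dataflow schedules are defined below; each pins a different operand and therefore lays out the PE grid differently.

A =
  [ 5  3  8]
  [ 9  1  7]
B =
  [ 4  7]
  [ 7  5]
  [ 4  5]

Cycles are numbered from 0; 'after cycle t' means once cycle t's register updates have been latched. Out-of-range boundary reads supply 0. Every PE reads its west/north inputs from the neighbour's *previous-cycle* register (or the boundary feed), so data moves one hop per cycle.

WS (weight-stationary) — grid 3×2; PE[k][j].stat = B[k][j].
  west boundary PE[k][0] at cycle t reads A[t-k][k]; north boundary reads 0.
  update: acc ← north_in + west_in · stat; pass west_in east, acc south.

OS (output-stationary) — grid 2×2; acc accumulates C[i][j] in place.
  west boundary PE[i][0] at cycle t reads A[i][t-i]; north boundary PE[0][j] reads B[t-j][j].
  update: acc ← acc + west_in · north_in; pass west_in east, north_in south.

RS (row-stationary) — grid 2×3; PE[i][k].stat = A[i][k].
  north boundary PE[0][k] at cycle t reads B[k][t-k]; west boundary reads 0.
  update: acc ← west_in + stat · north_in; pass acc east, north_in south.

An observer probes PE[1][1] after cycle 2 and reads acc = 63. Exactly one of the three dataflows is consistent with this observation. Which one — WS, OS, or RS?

— WS: 3×2; PE[1][1] trace:
  cycle 0: PE[1][1] → acc 0, east 0, south 0
  cycle 1: PE[1][1] → acc 0, east 0, south 0
  cycle 2: PE[1][1] → acc 50, east 3, south 50
— OS: 2×2; PE[1][1] trace:
  cycle 0: PE[1][1] → acc 0, east 0, south 0
  cycle 1: PE[1][1] → acc 0, east 0, south 0
  cycle 2: PE[1][1] → acc 63, east 9, south 7
— RS: 2×3; PE[1][1] trace:
  cycle 0: PE[1][1] → acc 0, east 0, south 0
  cycle 1: PE[1][1] → acc 0, east 0, south 0
  cycle 2: PE[1][1] → acc 43, east 43, south 7

dataflow = OS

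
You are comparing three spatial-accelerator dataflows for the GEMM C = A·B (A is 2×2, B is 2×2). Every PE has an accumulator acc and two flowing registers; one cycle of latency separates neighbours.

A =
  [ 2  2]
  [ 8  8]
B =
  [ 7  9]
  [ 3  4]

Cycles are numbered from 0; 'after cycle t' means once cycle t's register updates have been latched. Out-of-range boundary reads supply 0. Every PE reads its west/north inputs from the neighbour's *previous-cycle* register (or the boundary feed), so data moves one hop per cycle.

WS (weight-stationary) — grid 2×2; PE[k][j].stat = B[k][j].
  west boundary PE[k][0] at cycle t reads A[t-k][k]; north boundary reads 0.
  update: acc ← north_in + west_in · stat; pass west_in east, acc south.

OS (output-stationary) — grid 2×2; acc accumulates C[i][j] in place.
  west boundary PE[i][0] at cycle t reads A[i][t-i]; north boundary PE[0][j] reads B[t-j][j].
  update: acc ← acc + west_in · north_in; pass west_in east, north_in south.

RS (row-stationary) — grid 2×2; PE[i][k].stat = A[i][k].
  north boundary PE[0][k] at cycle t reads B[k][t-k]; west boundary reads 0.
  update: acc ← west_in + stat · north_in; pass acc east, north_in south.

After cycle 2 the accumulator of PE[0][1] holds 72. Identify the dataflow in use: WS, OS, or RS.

dataflow = WS

Under WS (2×2), PE[0][1]:
  [0] (0,1) acc=0 (h:0 v:0)
  [1] (0,1) acc=18 (h:2 v:18)
  [2] (0,1) acc=72 (h:8 v:72)
Under OS (2×2), PE[0][1]:
  [0] (0,1) acc=0 (h:0 v:0)
  [1] (0,1) acc=18 (h:2 v:9)
  [2] (0,1) acc=26 (h:2 v:4)
Under RS (2×2), PE[0][1]:
  [0] (0,1) acc=0 (h:0 v:0)
  [1] (0,1) acc=20 (h:20 v:3)
  [2] (0,1) acc=26 (h:26 v:4)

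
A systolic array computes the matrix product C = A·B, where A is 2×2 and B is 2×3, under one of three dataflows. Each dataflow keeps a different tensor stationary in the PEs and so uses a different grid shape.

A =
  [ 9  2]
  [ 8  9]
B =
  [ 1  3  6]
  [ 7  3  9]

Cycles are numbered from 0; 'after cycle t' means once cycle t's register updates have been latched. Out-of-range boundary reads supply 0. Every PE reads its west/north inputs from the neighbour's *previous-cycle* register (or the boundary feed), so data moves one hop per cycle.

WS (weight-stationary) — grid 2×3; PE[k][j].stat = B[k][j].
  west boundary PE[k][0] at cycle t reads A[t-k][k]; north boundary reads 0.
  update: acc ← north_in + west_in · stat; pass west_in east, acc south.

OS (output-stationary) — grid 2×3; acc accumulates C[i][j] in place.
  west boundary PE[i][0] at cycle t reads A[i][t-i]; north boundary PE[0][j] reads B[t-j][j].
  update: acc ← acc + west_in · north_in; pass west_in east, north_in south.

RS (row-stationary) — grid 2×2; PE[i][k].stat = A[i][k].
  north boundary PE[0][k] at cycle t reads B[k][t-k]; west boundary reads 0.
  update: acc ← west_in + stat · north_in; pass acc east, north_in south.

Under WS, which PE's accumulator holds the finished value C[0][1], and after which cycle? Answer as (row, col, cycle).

Under WS, C[0][1] lands at PE[1][1]:
  [0] (1,1) acc=0 (h:0 v:0)
  [1] (1,1) acc=0 (h:0 v:0)
  [2] (1,1) acc=33 (h:2 v:33)

(row, col, cycle) = (1, 1, 2)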